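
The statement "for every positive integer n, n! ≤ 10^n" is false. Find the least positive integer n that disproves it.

A counterexample is any positive integer n such that n! > 10^n; we check each in order.
For n = 1, 2, 3, 4, …, 22, 23, 24 the conclusion holds.
n = 25: n! = 15511210043330985984000000 and 10^n = 10000000000000000000000000, so 15511210043330985984000000 > 10000000000000000000000000.
Thus n = 25 disproves the claim, and no smaller n works.

n = 25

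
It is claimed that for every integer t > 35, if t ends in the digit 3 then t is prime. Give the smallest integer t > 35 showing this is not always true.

t = 63

For t = 43, 53 the conclusion holds.
t = 63: 63 ends in 3; 63 = 3 × 21, composite.
Thus t = 63 disproves the claim, and no smaller t works.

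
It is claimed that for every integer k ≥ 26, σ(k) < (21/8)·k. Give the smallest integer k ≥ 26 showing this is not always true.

k = 60

Check each integer k ≥ 26 in order until the claim fails.
The first 34 eligible values, up to k = 59, all satisfy the conclusion.
k = 60: σ(60) = 168; 168 ≥ 315/2.
Hence k = 60 is a counterexample.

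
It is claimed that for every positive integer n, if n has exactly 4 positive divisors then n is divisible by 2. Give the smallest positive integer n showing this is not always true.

For n = 6, 8, 10, 14 the conclusion holds.
n = 15: τ(15) = 4; 15 mod 2 = 1.
Thus n = 15 disproves the claim, and no smaller n works.

n = 15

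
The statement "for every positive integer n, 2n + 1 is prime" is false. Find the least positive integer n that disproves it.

A counterexample is any positive integer n such that 2n + 1 is not prime; we check each in order.
For n = 1, 2, 3 the conclusion holds.
n = 4: 2n + 1 = 9 = 3 × 3, composite.
So n = 4 is the smallest counterexample.

n = 4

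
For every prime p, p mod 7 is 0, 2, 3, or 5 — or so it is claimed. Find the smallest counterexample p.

p = 11

We need the least prime p for which the claim fails.
The first 4 eligible values, up to p = 7, all satisfy the conclusion.
p = 11: 11 mod 7 = 4 — not in {0, 2, 3, 5}.
Hence p = 11 is a counterexample.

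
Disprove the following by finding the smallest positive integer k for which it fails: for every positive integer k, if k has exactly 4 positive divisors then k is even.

For k = 6, 8, 10, 14 the conclusion holds.
k = 15: divisors of 15: 1, 3, 5, 15; 15 is odd.
Hence k = 15 is a counterexample.

k = 15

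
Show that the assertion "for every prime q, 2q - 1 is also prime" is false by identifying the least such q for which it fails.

We need the least prime q for which 2q - 1 is not prime.
q = 2: 2q - 1 = 3, prime.
q = 3: 2q - 1 = 5, prime.
q = 5: 2q - 1 = 9 = 3 × 3, not prime.

q = 5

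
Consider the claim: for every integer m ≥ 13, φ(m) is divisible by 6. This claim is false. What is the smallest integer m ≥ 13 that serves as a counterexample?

We need the least integer m ≥ 13 for which φ(m) is not divisible by 6.
m = 13: φ(13) = 12; 12 mod 6 = 0.
m = 14: φ(14) = 6; 6 mod 6 = 0.
m = 15: φ(15) = 8; 8 mod 6 = 2.

m = 15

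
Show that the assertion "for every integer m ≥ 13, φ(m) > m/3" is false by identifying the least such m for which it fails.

Check each integer m ≥ 13 in order until the claim fails.
For m = 13, 14, 15, 16, 17 the conclusion holds.
m = 18: φ(18) = 6 and 18/3 = 6, so φ(18) ≤ 18/3.

m = 18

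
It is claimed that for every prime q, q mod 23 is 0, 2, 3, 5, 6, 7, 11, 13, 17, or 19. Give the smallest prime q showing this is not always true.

Check each prime q in order until the claim fails.
For q = 2, 3, 5, 7, 11, 13, 17, 19, 23, 29 the conclusion holds.
q = 31: 31 mod 23 = 8 — not in {0, 2, 3, 5, 6, 7, 11, 13, 17, 19}.
So q = 31 is the smallest counterexample.

q = 31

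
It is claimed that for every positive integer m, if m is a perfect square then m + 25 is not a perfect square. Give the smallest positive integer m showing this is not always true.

m = 144

A counterexample is any positive integer m such that m is a perfect square but m + 25 is a perfect square; we check each in order.
The first 11 eligible values, up to m = 121, all satisfy the conclusion.
m = 144: 144 = 12² and 144 + 25 = 169 = 13².
Thus m = 144 disproves the claim, and no smaller m works.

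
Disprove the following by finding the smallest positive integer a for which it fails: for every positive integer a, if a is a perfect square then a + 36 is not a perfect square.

A counterexample is any positive integer a such that a is a perfect square but a + 36 is a perfect square; we check each in order.
For a = 1, 4, 9, 16, 25, 36, 49 the conclusion holds.
a = 64: 64 = 8² and 64 + 36 = 100 = 10².

a = 64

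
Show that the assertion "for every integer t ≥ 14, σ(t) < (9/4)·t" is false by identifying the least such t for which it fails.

A counterexample is any integer t ≥ 14 such that the claim fails; we check each in order.
For t = 14, 15, 16, 17, 18, 19, 20, 21, 22, 23 the conclusion holds.
t = 24: σ(24) = 60; 60 ≥ 54.
So t = 24 is the smallest counterexample.

t = 24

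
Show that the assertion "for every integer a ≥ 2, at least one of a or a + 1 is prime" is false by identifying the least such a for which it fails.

a = 8

The first 6 eligible values, up to a = 7, all satisfy the conclusion.
a = 8: 8 = 2 × 4; 9 = 3 × 3 — both composite.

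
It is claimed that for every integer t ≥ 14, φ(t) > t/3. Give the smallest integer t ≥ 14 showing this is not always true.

t = 18

t = 14: φ(14) = 6 and 14/3 = 14/3, so φ(14) > 14/3.
t = 15: φ(15) = 8 and 15/3 = 5, so φ(15) > 15/3.
t = 16: φ(16) = 8 and 16/3 = 16/3, so φ(16) > 16/3.
t = 17: φ(17) = 16 and 17/3 = 17/3, so φ(17) > 17/3.
t = 18: φ(18) = 6 and 18/3 = 6, so φ(18) ≤ 18/3.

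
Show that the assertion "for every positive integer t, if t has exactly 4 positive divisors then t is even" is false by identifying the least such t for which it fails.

We need the least positive integer t for which t has exactly 4 positive divisors but t is odd.
The first 4 eligible values, up to t = 14, all satisfy the conclusion.
t = 15: divisors of 15: 1, 3, 5, 15; 15 is odd.

t = 15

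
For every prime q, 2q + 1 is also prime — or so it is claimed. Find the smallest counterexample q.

q = 7

A counterexample is any prime q such that 2q + 1 is not prime; we check each in order.
q = 2: 2q + 1 = 5, prime.
q = 3: 2q + 1 = 7, prime.
q = 5: 2q + 1 = 11, prime.
q = 7: 2q + 1 = 15 = 3 × 5, not prime.
Hence q = 7 is a counterexample.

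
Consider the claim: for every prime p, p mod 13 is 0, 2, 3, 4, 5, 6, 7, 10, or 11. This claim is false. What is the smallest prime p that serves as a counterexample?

Check each prime p in order until the claim fails.
The first 14 eligible values, up to p = 43, all satisfy the conclusion.
p = 47: 47 mod 13 = 8 — not in {0, 2, 3, 4, 5, 6, 7, 10, 11}.
So p = 47 is the smallest counterexample.

p = 47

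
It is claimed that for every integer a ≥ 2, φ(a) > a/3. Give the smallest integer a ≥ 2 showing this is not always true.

a = 6

A counterexample is any integer a ≥ 2 such that the claim fails; we check each in order.
The first 4 eligible values, up to a = 5, all satisfy the conclusion.
a = 6: φ(6) = 2 and 6/3 = 2, so φ(6) ≤ 6/3.
Hence a = 6 is a counterexample.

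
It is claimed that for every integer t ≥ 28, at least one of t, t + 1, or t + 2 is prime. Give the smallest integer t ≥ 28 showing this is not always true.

t = 32

Check each integer t ≥ 28 in order until t, t + 1, t + 2 are all composite.
The first 4 eligible values, up to t = 31, all satisfy the conclusion.
t = 32: 32 = 2 × 16; 33 = 3 × 11; 34 = 2 × 17 — all composite.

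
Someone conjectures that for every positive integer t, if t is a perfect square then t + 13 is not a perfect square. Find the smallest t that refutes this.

We need the least positive integer t for which t is a perfect square but t + 13 is a perfect square.
The first 5 eligible values, up to t = 25, all satisfy the conclusion.
t = 36: 36 = 6² and 36 + 13 = 49 = 7².
So t = 36 is the smallest counterexample.

t = 36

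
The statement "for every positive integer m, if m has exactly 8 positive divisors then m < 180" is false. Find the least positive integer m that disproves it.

Check each positive integer m in order until m has exactly 8 positive divisors but the claim fails.
For m = 24, 30, 40, 42, …, 165, 170, 174 the conclusion holds.
m = 182: τ(182) = 8; 182 ≥ 180.

m = 182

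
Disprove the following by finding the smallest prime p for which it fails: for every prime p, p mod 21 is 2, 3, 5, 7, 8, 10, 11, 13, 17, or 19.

A counterexample is any prime p such that the claim fails; we check each in order.
The first 11 eligible values, up to p = 31, all satisfy the conclusion.
p = 37: 37 mod 21 = 16 — not in {2, 3, 5, 7, 8, 10, 11, 13, 17, 19}.

p = 37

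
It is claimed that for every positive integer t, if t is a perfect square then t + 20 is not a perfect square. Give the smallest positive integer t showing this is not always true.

For t = 1, 4, 9 the conclusion holds.
t = 16: 16 = 4² and 16 + 20 = 36 = 6².
So t = 16 is the smallest counterexample.

t = 16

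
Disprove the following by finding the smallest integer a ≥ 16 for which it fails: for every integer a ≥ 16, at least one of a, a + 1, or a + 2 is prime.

a = 20

Check each integer a ≥ 16 in order until a, a + 1, a + 2 are all composite.
a = 16: 17 is prime.
a = 17: 17 is prime.
a = 18: 19 is prime.
a = 19: 19 is prime.
a = 20: 20 = 2 × 10; 21 = 3 × 7; 22 = 2 × 11 — all composite.
Thus a = 20 disproves the claim, and no smaller a works.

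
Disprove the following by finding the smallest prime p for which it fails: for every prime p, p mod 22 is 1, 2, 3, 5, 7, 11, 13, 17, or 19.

We need the least prime p for which the claim fails.
For p = 2, 3, 5, 7, 11, 13, 17, 19, 23, 29 the conclusion holds.
p = 31: 31 mod 22 = 9 — not in {1, 2, 3, 5, 7, 11, 13, 17, 19}.
So p = 31 is the smallest counterexample.

p = 31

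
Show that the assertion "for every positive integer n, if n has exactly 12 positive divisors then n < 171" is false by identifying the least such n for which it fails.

n = 198

We need the least positive integer n for which n has exactly 12 positive divisors but the claim fails.
The first 12 eligible values, up to n = 160, all satisfy the conclusion.
n = 198: τ(198) = 12; 198 ≥ 171.
Hence n = 198 is a counterexample.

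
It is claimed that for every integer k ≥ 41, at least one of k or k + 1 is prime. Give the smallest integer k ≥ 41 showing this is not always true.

k = 44

For k = 41, 42, 43 the conclusion holds.
k = 44: 44 = 2 × 22; 45 = 3 × 15 — both composite.
So k = 44 is the smallest counterexample.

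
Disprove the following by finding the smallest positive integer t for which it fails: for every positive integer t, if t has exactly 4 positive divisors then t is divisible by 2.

t = 15

Check each positive integer t in order until t has exactly 4 positive divisors but t is not divisible by 2.
For t = 6, 8, 10, 14 the conclusion holds.
t = 15: τ(15) = 4; 15 mod 2 = 1.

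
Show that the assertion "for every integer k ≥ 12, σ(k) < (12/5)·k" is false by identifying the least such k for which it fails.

k = 24

The first 12 eligible values, up to k = 23, all satisfy the conclusion.
k = 24: σ(24) = 60; 60 ≥ 288/5.
Thus k = 24 disproves the claim, and no smaller k works.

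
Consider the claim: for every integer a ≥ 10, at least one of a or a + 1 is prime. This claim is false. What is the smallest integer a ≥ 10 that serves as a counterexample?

a = 14

A counterexample is any integer a ≥ 10 such that a, a + 1 are both composite; we check each in order.
For a = 10, 11, 12, 13 the conclusion holds.
a = 14: 14 = 2 × 7; 15 = 3 × 5 — both composite.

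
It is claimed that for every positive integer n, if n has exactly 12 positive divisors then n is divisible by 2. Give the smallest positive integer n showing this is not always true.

n = 315

The first 24 eligible values, up to n = 308, all satisfy the conclusion.
n = 315: τ(315) = 12; 315 mod 2 = 1.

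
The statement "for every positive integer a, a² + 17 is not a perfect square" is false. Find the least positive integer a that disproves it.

a = 8

A counterexample is any positive integer a such that a² + 17 is a perfect square; we check each in order.
a = 1: 1² + 17 = 18, not a perfect square.
a = 2: 2² + 17 = 21, not a perfect square.
a = 3: 3² + 17 = 26, not a perfect square.
a = 4: 4² + 17 = 33, not a perfect square.
a = 5: 5² + 17 = 42, not a perfect square.
a = 6: 6² + 17 = 53, not a perfect square.
a = 7: 7² + 17 = 66, not a perfect square.
a = 8: 8² + 17 = 81 = 9², a perfect square.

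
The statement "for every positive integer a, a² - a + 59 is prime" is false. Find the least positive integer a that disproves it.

We need the least positive integer a for which a² - a + 59 is not prime.
For a = 1, 2 the conclusion holds.
a = 3: a² - a + 59 = 65 = 5 × 13, composite.
Hence a = 3 is a counterexample.

a = 3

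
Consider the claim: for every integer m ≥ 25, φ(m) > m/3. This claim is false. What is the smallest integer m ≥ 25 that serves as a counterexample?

The first 5 eligible values, up to m = 29, all satisfy the conclusion.
m = 30: φ(30) = 8 and 30/3 = 10, so φ(30) ≤ 30/3.

m = 30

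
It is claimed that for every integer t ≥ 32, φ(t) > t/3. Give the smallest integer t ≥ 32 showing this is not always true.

t = 32: φ(32) = 16 and 32/3 = 32/3, so φ(32) > 32/3.
t = 33: φ(33) = 20 and 33/3 = 11, so φ(33) > 33/3.
t = 34: φ(34) = 16 and 34/3 = 34/3, so φ(34) > 34/3.
t = 35: φ(35) = 24 and 35/3 = 35/3, so φ(35) > 35/3.
t = 36: φ(36) = 12 and 36/3 = 12, so φ(36) ≤ 36/3.

t = 36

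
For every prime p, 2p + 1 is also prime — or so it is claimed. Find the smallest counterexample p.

p = 7

For p = 2, 3, 5 the conclusion holds.
p = 7: 2p + 1 = 15 = 3 × 5, not prime.
Thus p = 7 disproves the claim, and no smaller p works.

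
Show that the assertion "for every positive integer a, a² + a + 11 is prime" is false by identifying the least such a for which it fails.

a = 10

For a = 1, 2, 3, 4, 5, 6, 7, 8, 9 the conclusion holds.
a = 10: a² + a + 11 = 121 = 11 × 11, composite.
Thus a = 10 disproves the claim, and no smaller a works.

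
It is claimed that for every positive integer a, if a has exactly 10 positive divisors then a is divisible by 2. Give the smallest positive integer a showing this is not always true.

a = 405

Check each positive integer a in order until a has exactly 10 positive divisors but a is not divisible by 2.
For a = 48, 80, 112, 162, 176, 208, 272, 304, 368 the conclusion holds.
a = 405: τ(405) = 10; 405 mod 2 = 1.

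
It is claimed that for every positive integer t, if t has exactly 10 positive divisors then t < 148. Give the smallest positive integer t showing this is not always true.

Check each positive integer t in order until t has exactly 10 positive divisors but the claim fails.
t = 48: τ(48) = 10; 48 < 148.
t = 80: τ(80) = 10; 80 < 148.
t = 112: τ(112) = 10; 112 < 148.
t = 162: τ(162) = 10; 162 ≥ 148.
Thus t = 162 disproves the claim, and no smaller t works.

t = 162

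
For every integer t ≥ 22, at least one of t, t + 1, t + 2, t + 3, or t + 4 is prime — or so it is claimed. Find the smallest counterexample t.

t = 24

We need the least integer t ≥ 22 for which t, t + 1, t + 2, t + 3, t + 4 are all composite.
For t = 22, 23 the conclusion holds.
t = 24: 24 = 2 × 12; 25 = 5 × 5; 26 = 2 × 13; 27 = 3 × 9; 28 = 2 × 14 — all composite.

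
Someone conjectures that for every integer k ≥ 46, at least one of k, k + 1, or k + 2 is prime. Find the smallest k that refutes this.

k = 48

A counterexample is any integer k ≥ 46 such that k, k + 1, k + 2 are all composite; we check each in order.
For k = 46, 47 the conclusion holds.
k = 48: 48 = 2 × 24; 49 = 7 × 7; 50 = 2 × 25 — all composite.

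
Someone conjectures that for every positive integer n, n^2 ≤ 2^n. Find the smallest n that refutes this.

Check each positive integer n in order until n^2 > 2^n.
For n = 1, 2 the conclusion holds.
n = 3: n^2 = 9 and 2^n = 8, so 9 > 8.
So n = 3 is the smallest counterexample.

n = 3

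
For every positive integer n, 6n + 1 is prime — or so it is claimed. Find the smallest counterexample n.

For n = 1, 2, 3 the conclusion holds.
n = 4: 6n + 1 = 25 = 5 × 5, composite.

n = 4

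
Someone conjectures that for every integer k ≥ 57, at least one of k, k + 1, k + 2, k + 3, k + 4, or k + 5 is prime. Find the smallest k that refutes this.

A counterexample is any integer k ≥ 57 such that k, k + 1, k + 2, k + 3, k + 4, k + 5 are all composite; we check each in order.
For k = 57, 58, 59, 60, …, 87, 88, 89 the conclusion holds.
k = 90: 90 = 2 × 45; 91 = 7 × 13; 92 = 2 × 46; 93 = 3 × 31; 94 = 2 × 47; 95 = 5 × 19 — all composite.
Thus k = 90 disproves the claim, and no smaller k works.

k = 90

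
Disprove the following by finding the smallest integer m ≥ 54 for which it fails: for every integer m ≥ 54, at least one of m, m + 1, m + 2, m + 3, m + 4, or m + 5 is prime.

We need the least integer m ≥ 54 for which m, m + 1, m + 2, m + 3, m + 4, m + 5 are all composite.
The first 36 eligible values, up to m = 89, all satisfy the conclusion.
m = 90: 90 = 2 × 45; 91 = 7 × 13; 92 = 2 × 46; 93 = 3 × 31; 94 = 2 × 47; 95 = 5 × 19 — all composite.
Thus m = 90 disproves the claim, and no smaller m works.

m = 90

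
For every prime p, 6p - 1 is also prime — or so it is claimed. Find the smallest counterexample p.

For p = 2, 3, 5, 7 the conclusion holds.
p = 11: 6p - 1 = 65 = 5 × 13, not prime.

p = 11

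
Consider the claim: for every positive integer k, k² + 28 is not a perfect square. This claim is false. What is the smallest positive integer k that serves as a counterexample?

A counterexample is any positive integer k such that k² + 28 is a perfect square; we check each in order.
The first 5 eligible values, up to k = 5, all satisfy the conclusion.
k = 6: 6² + 28 = 64 = 8², a perfect square.
Hence k = 6 is a counterexample.

k = 6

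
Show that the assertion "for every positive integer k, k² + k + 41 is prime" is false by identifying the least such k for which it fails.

Check each positive integer k in order until k² + k + 41 is not prime.
For k = 1, 2, 3, 4, …, 37, 38, 39 the conclusion holds.
k = 40: k² + k + 41 = 1681 = 41 × 41, composite.
Hence k = 40 is a counterexample.

k = 40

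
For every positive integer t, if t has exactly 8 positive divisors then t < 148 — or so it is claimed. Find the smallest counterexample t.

t = 152

We need the least positive integer t for which t has exactly 8 positive divisors but the claim fails.
For t = 24, 30, 40, 42, …, 135, 136, 138 the conclusion holds.
t = 152: τ(152) = 8; 152 ≥ 148.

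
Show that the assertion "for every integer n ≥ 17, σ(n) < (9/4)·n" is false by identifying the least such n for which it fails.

For n = 17, 18, 19, 20, 21, 22, 23 the conclusion holds.
n = 24: σ(24) = 60; 60 ≥ 54.
Thus n = 24 disproves the claim, and no smaller n works.

n = 24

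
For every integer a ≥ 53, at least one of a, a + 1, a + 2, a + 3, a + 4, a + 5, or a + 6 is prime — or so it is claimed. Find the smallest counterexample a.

Check each integer a ≥ 53 in order until a, a + 1, a + 2, a + 3, a + 4, a + 5, a + 6 are all composite.
For a = 53, 54, 55, 56, …, 87, 88, 89 the conclusion holds.
a = 90: 90 = 2 × 45; 91 = 7 × 13; 92 = 2 × 46; 93 = 3 × 31; 94 = 2 × 47; 95 = 5 × 19; 96 = 2 × 48 — all composite.

a = 90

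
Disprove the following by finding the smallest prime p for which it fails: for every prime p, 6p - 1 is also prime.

A counterexample is any prime p such that 6p - 1 is not prime; we check each in order.
For p = 2, 3, 5, 7 the conclusion holds.
p = 11: 6p - 1 = 65 = 5 × 13, not prime.

p = 11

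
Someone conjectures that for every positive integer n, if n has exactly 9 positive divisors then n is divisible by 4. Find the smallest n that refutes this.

n = 225

Check each positive integer n in order until n has exactly 9 positive divisors but n is not divisible by 4.
For n = 36, 100, 196 the conclusion holds.
n = 225: τ(225) = 9; 225 mod 4 = 1.
Thus n = 225 disproves the claim, and no smaller n works.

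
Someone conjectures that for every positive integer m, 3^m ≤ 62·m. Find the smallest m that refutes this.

m = 6

A counterexample is any positive integer m such that 3^m > 62·m; we check each in order.
For m = 1, 2, 3, 4, 5 the conclusion holds.
m = 6: 3^m = 729 and 62·m = 372, so 729 > 372.
So m = 6 is the smallest counterexample.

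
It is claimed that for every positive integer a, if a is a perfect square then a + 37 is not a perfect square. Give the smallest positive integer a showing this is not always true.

a = 324

Check each positive integer a in order until a is a perfect square but a + 37 is a perfect square.
The first 17 eligible values, up to a = 289, all satisfy the conclusion.
a = 324: 324 = 18² and 324 + 37 = 361 = 19².
Hence a = 324 is a counterexample.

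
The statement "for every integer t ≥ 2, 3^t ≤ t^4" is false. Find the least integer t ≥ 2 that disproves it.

The first 6 eligible values, up to t = 7, all satisfy the conclusion.
t = 8: 3^t = 6561 and t^4 = 4096, so 6561 > 4096.
So t = 8 is the smallest counterexample.

t = 8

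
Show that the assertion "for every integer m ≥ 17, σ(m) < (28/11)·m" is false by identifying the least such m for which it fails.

m = 48

A counterexample is any integer m ≥ 17 such that the claim fails; we check each in order.
For m = 17, 18, 19, 20, …, 45, 46, 47 the conclusion holds.
m = 48: σ(48) = 124; 124 ≥ 1344/11.
Hence m = 48 is a counterexample.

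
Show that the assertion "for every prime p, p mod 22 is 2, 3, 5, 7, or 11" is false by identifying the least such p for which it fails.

p = 13

p = 2: 2 mod 22 = 2.
p = 3: 3 mod 22 = 3.
p = 5: 5 mod 22 = 5.
p = 7: 7 mod 22 = 7.
p = 11: 11 mod 22 = 11.
p = 13: 13 mod 22 = 13 — not in {2, 3, 5, 7, 11}.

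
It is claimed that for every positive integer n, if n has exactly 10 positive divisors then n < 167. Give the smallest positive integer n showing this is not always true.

The first 4 eligible values, up to n = 162, all satisfy the conclusion.
n = 176: τ(176) = 10; 176 ≥ 167.

n = 176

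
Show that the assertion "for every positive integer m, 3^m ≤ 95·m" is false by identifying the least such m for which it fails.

m = 6

Check each positive integer m in order until 3^m > 95·m.
The first 5 eligible values, up to m = 5, all satisfy the conclusion.
m = 6: 3^m = 729 and 95·m = 570, so 729 > 570.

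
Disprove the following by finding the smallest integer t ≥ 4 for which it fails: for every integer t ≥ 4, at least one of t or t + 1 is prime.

t = 8

A counterexample is any integer t ≥ 4 such that t, t + 1 are both composite; we check each in order.
The first 4 eligible values, up to t = 7, all satisfy the conclusion.
t = 8: 8 = 2 × 4; 9 = 3 × 3 — both composite.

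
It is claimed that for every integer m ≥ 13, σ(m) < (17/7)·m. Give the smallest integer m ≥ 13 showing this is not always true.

m = 24

A counterexample is any integer m ≥ 13 such that the claim fails; we check each in order.
The first 11 eligible values, up to m = 23, all satisfy the conclusion.
m = 24: σ(24) = 60; 60 ≥ 408/7.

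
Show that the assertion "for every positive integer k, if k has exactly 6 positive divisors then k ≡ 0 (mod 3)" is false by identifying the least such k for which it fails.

k = 20

For k = 12, 18 the conclusion holds.
k = 20: τ(20) = 6; 20 ≡ 2 (mod 3).
So k = 20 is the smallest counterexample.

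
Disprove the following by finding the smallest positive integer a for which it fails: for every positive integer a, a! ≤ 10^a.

A counterexample is any positive integer a such that a! > 10^a; we check each in order.
The first 24 eligible values, up to a = 24, all satisfy the conclusion.
a = 25: a! = 15511210043330985984000000 and 10^a = 10000000000000000000000000, so 15511210043330985984000000 > 10000000000000000000000000.
Hence a = 25 is a counterexample.

a = 25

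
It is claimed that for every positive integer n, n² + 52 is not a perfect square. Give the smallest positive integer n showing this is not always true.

n = 12

For n = 1, 2, 3, 4, …, 9, 10, 11 the conclusion holds.
n = 12: 12² + 52 = 196 = 14², a perfect square.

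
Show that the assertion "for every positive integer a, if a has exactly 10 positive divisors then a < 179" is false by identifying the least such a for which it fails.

We need the least positive integer a for which a has exactly 10 positive divisors but the claim fails.
a = 48: τ(48) = 10; 48 < 179.
a = 80: τ(80) = 10; 80 < 179.
a = 112: τ(112) = 10; 112 < 179.
a = 162: τ(162) = 10; 162 < 179.
a = 176: τ(176) = 10; 176 < 179.
a = 208: τ(208) = 10; 208 ≥ 179.

a = 208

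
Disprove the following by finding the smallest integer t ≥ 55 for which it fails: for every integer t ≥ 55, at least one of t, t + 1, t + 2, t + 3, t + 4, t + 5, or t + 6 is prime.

A counterexample is any integer t ≥ 55 such that t, t + 1, t + 2, t + 3, t + 4, t + 5, t + 6 are all composite; we check each in order.
For t = 55, 56, 57, 58, …, 87, 88, 89 the conclusion holds.
t = 90: 90 = 2 × 45; 91 = 7 × 13; 92 = 2 × 46; 93 = 3 × 31; 94 = 2 × 47; 95 = 5 × 19; 96 = 2 × 48 — all composite.
Hence t = 90 is a counterexample.

t = 90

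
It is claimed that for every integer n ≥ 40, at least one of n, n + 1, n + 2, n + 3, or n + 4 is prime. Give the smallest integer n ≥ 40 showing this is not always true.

A counterexample is any integer n ≥ 40 such that n, n + 1, n + 2, n + 3, n + 4 are all composite; we check each in order.
For n = 40, 41, 42, 43, 44, 45, 46, 47 the conclusion holds.
n = 48: 48 = 2 × 24; 49 = 7 × 7; 50 = 2 × 25; 51 = 3 × 17; 52 = 2 × 26 — all composite.
So n = 48 is the smallest counterexample.

n = 48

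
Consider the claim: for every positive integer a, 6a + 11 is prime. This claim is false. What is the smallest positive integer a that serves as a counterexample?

We need the least positive integer a for which 6a + 11 is not prime.
a = 1: 6a + 11 = 17, prime.
a = 2: 6a + 11 = 23, prime.
a = 3: 6a + 11 = 29, prime.
a = 4: 6a + 11 = 35 = 5 × 7, composite.
Thus a = 4 disproves the claim, and no smaller a works.

a = 4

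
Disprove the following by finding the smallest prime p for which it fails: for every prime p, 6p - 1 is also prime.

Check each prime p in order until 6p - 1 is not prime.
For p = 2, 3, 5, 7 the conclusion holds.
p = 11: 6p - 1 = 65 = 5 × 13, not prime.
Thus p = 11 disproves the claim, and no smaller p works.

p = 11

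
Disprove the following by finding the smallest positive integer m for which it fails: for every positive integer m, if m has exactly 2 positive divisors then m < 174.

m = 179

A counterexample is any positive integer m such that m has exactly 2 positive divisors but the claim fails; we check each in order.
For m = 2, 3, 5, 7, …, 163, 167, 173 the conclusion holds.
m = 179: τ(179) = 2; 179 ≥ 174.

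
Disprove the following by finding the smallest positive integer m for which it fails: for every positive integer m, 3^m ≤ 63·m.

m = 6

m = 1: 3^m = 3 and 63·m = 63, so 3 ≤ 63.
m = 2: 3^m = 9 and 63·m = 126, so 9 ≤ 126.
m = 3: 3^m = 27 and 63·m = 189, so 27 ≤ 189.
m = 4: 3^m = 81 and 63·m = 252, so 81 ≤ 252.
m = 5: 3^m = 243 and 63·m = 315, so 243 ≤ 315.
m = 6: 3^m = 729 and 63·m = 378, so 729 > 378.
Thus m = 6 disproves the claim, and no smaller m works.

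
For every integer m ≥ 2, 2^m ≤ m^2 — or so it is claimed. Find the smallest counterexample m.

m = 5

m = 2: 2^m = 4 and m^2 = 4, so 4 ≤ 4.
m = 3: 2^m = 8 and m^2 = 9, so 8 ≤ 9.
m = 4: 2^m = 16 and m^2 = 16, so 16 ≤ 16.
m = 5: 2^m = 32 and m^2 = 25, so 32 > 25.
So m = 5 is the smallest counterexample.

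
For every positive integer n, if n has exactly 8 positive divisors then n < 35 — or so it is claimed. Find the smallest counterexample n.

n = 24: τ(24) = 8; 24 < 35.
n = 30: τ(30) = 8; 30 < 35.
n = 40: τ(40) = 8; 40 ≥ 35.

n = 40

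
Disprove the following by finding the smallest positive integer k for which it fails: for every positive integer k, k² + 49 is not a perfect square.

k = 24

Check each positive integer k in order until k² + 49 is a perfect square.
The first 23 eligible values, up to k = 23, all satisfy the conclusion.
k = 24: 24² + 49 = 625 = 25², a perfect square.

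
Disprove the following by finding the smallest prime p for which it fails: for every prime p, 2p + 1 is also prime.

p = 7

Check each prime p in order until 2p + 1 is not prime.
p = 2: 2p + 1 = 5, prime.
p = 3: 2p + 1 = 7, prime.
p = 5: 2p + 1 = 11, prime.
p = 7: 2p + 1 = 15 = 3 × 5, not prime.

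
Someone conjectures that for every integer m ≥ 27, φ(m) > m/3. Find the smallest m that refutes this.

We need the least integer m ≥ 27 for which the claim fails.
m = 27: φ(27) = 18 and 27/3 = 9, so φ(27) > 27/3.
m = 28: φ(28) = 12 and 28/3 = 28/3, so φ(28) > 28/3.
m = 29: φ(29) = 28 and 29/3 = 29/3, so φ(29) > 29/3.
m = 30: φ(30) = 8 and 30/3 = 10, so φ(30) ≤ 30/3.
So m = 30 is the smallest counterexample.

m = 30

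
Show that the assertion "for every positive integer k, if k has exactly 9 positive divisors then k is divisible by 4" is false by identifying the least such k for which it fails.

k = 225

For k = 36, 100, 196 the conclusion holds.
k = 225: τ(225) = 9; 225 mod 4 = 1.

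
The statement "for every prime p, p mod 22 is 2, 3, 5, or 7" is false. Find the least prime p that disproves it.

p = 11

For p = 2, 3, 5, 7 the conclusion holds.
p = 11: 11 mod 22 = 11 — not in {2, 3, 5, 7}.
Thus p = 11 disproves the claim, and no smaller p works.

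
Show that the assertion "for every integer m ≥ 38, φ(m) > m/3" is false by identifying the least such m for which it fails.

m = 42

Check each integer m ≥ 38 in order until the claim fails.
For m = 38, 39, 40, 41 the conclusion holds.
m = 42: φ(42) = 12 and 42/3 = 14, so φ(42) ≤ 42/3.
Thus m = 42 disproves the claim, and no smaller m works.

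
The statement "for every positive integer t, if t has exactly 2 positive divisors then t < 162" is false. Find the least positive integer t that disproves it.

We need the least positive integer t for which t has exactly 2 positive divisors but the claim fails.
For t = 2, 3, 5, 7, …, 149, 151, 157 the conclusion holds.
t = 163: τ(163) = 2; 163 ≥ 162.
Thus t = 163 disproves the claim, and no smaller t works.

t = 163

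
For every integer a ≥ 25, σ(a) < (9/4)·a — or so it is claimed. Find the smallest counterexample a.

We need the least integer a ≥ 25 for which the claim fails.
a = 25: σ(25) = 31; 31 < 225/4.
a = 26: σ(26) = 42; 42 < 117/2.
a = 27: σ(27) = 40; 40 < 243/4.
a = 28: σ(28) = 56; 56 < 63.
a = 29: σ(29) = 30; 30 < 261/4.
a = 30: σ(30) = 72; 72 ≥ 135/2.
Thus a = 30 disproves the claim, and no smaller a works.

a = 30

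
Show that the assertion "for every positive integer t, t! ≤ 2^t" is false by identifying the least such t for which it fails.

We need the least positive integer t for which t! > 2^t.
For t = 1, 2, 3 the conclusion holds.
t = 4: t! = 24 and 2^t = 16, so 24 > 16.
Hence t = 4 is a counterexample.

t = 4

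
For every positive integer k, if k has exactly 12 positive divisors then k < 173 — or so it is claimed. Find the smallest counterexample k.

k = 198

A counterexample is any positive integer k such that k has exactly 12 positive divisors but the claim fails; we check each in order.
For k = 60, 72, 84, 90, …, 150, 156, 160 the conclusion holds.
k = 198: τ(198) = 12; 198 ≥ 173.
Hence k = 198 is a counterexample.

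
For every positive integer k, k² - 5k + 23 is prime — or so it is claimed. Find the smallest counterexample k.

We need the least positive integer k for which k² - 5k + 23 is not prime.
For k = 1, 2, 3, 4, …, 16, 17, 18 the conclusion holds.
k = 19: k² - 5k + 23 = 289 = 17 × 17, composite.
So k = 19 is the smallest counterexample.

k = 19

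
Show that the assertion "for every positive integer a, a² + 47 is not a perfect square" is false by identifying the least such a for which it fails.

a = 23

We need the least positive integer a for which a² + 47 is a perfect square.
The first 22 eligible values, up to a = 22, all satisfy the conclusion.
a = 23: 23² + 47 = 576 = 24², a perfect square.
Hence a = 23 is a counterexample.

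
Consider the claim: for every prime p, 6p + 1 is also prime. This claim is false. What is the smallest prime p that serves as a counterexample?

p = 19

A counterexample is any prime p such that 6p + 1 is not prime; we check each in order.
For p = 2, 3, 5, 7, 11, 13, 17 the conclusion holds.
p = 19: 6p + 1 = 115 = 5 × 23, not prime.
So p = 19 is the smallest counterexample.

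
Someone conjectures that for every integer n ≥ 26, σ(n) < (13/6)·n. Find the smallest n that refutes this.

n = 30

We need the least integer n ≥ 26 for which the claim fails.
n = 26: σ(26) = 42; 42 < 169/3.
n = 27: σ(27) = 40; 40 < 117/2.
n = 28: σ(28) = 56; 56 < 182/3.
n = 29: σ(29) = 30; 30 < 377/6.
n = 30: σ(30) = 72; 72 ≥ 65.
Hence n = 30 is a counterexample.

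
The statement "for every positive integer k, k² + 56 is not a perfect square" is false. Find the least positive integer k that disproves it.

The first 4 eligible values, up to k = 4, all satisfy the conclusion.
k = 5: 5² + 56 = 81 = 9², a perfect square.
Thus k = 5 disproves the claim, and no smaller k works.

k = 5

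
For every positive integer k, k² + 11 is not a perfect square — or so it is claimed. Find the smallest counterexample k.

k = 5

We need the least positive integer k for which k² + 11 is a perfect square.
The first 4 eligible values, up to k = 4, all satisfy the conclusion.
k = 5: 5² + 11 = 36 = 6², a perfect square.
Thus k = 5 disproves the claim, and no smaller k works.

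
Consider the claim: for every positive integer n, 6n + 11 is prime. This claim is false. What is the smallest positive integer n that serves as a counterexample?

n = 4

n = 1: 6n + 11 = 17, prime.
n = 2: 6n + 11 = 23, prime.
n = 3: 6n + 11 = 29, prime.
n = 4: 6n + 11 = 35 = 5 × 7, composite.
Hence n = 4 is a counterexample.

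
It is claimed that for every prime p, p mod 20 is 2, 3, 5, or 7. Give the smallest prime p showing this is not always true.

p = 2: 2 mod 20 = 2.
p = 3: 3 mod 20 = 3.
p = 5: 5 mod 20 = 5.
p = 7: 7 mod 20 = 7.
p = 11: 11 mod 20 = 11 — not in {2, 3, 5, 7}.
Hence p = 11 is a counterexample.

p = 11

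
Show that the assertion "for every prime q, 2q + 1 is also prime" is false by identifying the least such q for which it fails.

For q = 2, 3, 5 the conclusion holds.
q = 7: 2q + 1 = 15 = 3 × 5, not prime.
So q = 7 is the smallest counterexample.

q = 7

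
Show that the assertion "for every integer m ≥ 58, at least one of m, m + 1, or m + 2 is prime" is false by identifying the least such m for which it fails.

Check each integer m ≥ 58 in order until m, m + 1, m + 2 are all composite.
m = 58: 59 is prime.
m = 59: 59 is prime.
m = 60: 61 is prime.
m = 61: 61 is prime.
m = 62: 62 = 2 × 31; 63 = 3 × 21; 64 = 2 × 32 — all composite.
Thus m = 62 disproves the claim, and no smaller m works.

m = 62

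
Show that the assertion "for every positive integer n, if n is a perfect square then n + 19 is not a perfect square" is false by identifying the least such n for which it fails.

A counterexample is any positive integer n such that n is a perfect square but n + 19 is a perfect square; we check each in order.
For n = 1, 4, 9, 16, 25, 36, 49, 64 the conclusion holds.
n = 81: 81 = 9² and 81 + 19 = 100 = 10².

n = 81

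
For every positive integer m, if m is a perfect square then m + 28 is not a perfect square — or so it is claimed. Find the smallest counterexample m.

m = 36

The first 5 eligible values, up to m = 25, all satisfy the conclusion.
m = 36: 36 = 6² and 36 + 28 = 64 = 8².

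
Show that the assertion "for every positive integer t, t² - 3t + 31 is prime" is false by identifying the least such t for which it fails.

For t = 1, 2, 3 the conclusion holds.
t = 4: t² - 3t + 31 = 35 = 5 × 7, composite.

t = 4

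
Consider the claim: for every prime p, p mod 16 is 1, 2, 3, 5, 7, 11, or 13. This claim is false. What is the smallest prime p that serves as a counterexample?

p = 31

Check each prime p in order until the claim fails.
The first 10 eligible values, up to p = 29, all satisfy the conclusion.
p = 31: 31 mod 16 = 15 — not in {1, 2, 3, 5, 7, 11, 13}.
Thus p = 31 disproves the claim, and no smaller p works.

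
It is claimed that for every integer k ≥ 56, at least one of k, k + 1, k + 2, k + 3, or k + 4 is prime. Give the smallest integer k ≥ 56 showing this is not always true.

A counterexample is any integer k ≥ 56 such that k, k + 1, k + 2, k + 3, k + 4 are all composite; we check each in order.
The first 6 eligible values, up to k = 61, all satisfy the conclusion.
k = 62: 62 = 2 × 31; 63 = 3 × 21; 64 = 2 × 32; 65 = 5 × 13; 66 = 2 × 33 — all composite.
Thus k = 62 disproves the claim, and no smaller k works.

k = 62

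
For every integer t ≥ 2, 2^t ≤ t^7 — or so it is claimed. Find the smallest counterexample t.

t = 37

A counterexample is any integer t ≥ 2 such that 2^t > t^7; we check each in order.
For t = 2, 3, 4, 5, …, 34, 35, 36 the conclusion holds.
t = 37: 2^t = 137438953472 and t^7 = 94931877133, so 137438953472 > 94931877133.
Hence t = 37 is a counterexample.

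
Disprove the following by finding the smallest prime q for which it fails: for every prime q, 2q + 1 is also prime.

q = 7

q = 2: 2q + 1 = 5, prime.
q = 3: 2q + 1 = 7, prime.
q = 5: 2q + 1 = 11, prime.
q = 7: 2q + 1 = 15 = 3 × 5, not prime.
Hence q = 7 is a counterexample.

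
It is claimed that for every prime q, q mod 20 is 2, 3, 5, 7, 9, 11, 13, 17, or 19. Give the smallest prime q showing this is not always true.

q = 41

A counterexample is any prime q such that the claim fails; we check each in order.
For q = 2, 3, 5, 7, …, 29, 31, 37 the conclusion holds.
q = 41: 41 mod 20 = 1 — not in {2, 3, 5, 7, 9, 11, 13, 17, 19}.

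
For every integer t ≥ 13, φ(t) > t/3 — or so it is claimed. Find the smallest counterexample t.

We need the least integer t ≥ 13 for which the claim fails.
t = 13: φ(13) = 12 and 13/3 = 13/3, so φ(13) > 13/3.
t = 14: φ(14) = 6 and 14/3 = 14/3, so φ(14) > 14/3.
t = 15: φ(15) = 8 and 15/3 = 5, so φ(15) > 15/3.
t = 16: φ(16) = 8 and 16/3 = 16/3, so φ(16) > 16/3.
t = 17: φ(17) = 16 and 17/3 = 17/3, so φ(17) > 17/3.
t = 18: φ(18) = 6 and 18/3 = 6, so φ(18) ≤ 18/3.
Hence t = 18 is a counterexample.

t = 18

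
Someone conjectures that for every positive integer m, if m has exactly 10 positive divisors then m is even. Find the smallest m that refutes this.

m = 405

We need the least positive integer m for which m has exactly 10 positive divisors but m is odd.
For m = 48, 80, 112, 162, 176, 208, 272, 304, 368 the conclusion holds.
m = 405: divisors of 405: 10 divisors; 405 is odd.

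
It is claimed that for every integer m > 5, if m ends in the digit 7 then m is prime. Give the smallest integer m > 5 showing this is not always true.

m = 27

For m = 7, 17 the conclusion holds.
m = 27: 27 ends in 7; 27 = 3 × 9, composite.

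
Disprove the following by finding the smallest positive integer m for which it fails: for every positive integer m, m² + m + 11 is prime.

A counterexample is any positive integer m such that m² + m + 11 is not prime; we check each in order.
For m = 1, 2, 3, 4, 5, 6, 7, 8, 9 the conclusion holds.
m = 10: m² + m + 11 = 121 = 11 × 11, composite.

m = 10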